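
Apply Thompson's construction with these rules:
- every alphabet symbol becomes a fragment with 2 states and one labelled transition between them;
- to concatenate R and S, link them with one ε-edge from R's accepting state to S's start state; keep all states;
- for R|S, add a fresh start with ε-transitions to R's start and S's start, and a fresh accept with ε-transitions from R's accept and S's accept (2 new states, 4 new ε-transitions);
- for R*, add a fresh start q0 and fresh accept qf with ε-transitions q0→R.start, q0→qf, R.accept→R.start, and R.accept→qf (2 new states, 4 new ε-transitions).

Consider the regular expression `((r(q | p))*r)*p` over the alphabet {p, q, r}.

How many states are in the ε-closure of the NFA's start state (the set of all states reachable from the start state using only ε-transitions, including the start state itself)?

7

Let C(F) = |ε-closure(F.start)| within fragment F, and note whether F accepts ε. Symbol fragments have C = 1 and do not accept ε. Then:
  q | p : |ε-closure| = 1 + 1 + 1 = 3 (the new accept is not ε-reachable since no branch accepts ε)
  r(q | p) : same as the first factor's closure: |ε-closure| = 1
  (r(q | p))* : the star's fresh start ε-reaches both the body's start and the fresh accept: |ε-closure| = 2 + 1 = 3
  (r(q | p))*r : the left operand accepts ε, so the closure extends into the next operand (via the concat ε-link); |ε-closure| = 3 + 1 = 4
  ((r(q | p))*r)* : new start has ε-edges to the inner start and to the new accept, so |ε-closure| = 2 + 4 = 6
  ((r(q | p))*r)*p : |ε-closure| = 6 + 1 = 7 (closure spills across the concat boundary because the left factor accepts ε)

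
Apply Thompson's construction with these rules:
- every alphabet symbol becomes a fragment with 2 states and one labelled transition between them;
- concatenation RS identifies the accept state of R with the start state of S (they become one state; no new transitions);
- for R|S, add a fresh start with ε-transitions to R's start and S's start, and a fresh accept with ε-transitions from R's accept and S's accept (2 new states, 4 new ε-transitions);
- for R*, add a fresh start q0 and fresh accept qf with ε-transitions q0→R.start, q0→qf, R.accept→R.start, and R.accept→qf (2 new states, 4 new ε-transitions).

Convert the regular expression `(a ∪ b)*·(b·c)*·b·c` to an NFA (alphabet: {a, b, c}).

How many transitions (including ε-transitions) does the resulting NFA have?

By structural recursion:
Each of the 6 symbol leaves contributes 1 transition (1 symbol, 0 ε).
  a ∪ b = 6 transitions (2 symbol, 4 ε)
  (a ∪ b)* = 10 transitions (2 symbol, 8 ε)
  b·c = 2 transitions (2 symbol, 0 ε)
  (b·c)* = 6 transitions (2 symbol, 4 ε)
  (a ∪ b)*·(b·c)*·b·c = 18 transitions (6 symbol, 12 ε)

18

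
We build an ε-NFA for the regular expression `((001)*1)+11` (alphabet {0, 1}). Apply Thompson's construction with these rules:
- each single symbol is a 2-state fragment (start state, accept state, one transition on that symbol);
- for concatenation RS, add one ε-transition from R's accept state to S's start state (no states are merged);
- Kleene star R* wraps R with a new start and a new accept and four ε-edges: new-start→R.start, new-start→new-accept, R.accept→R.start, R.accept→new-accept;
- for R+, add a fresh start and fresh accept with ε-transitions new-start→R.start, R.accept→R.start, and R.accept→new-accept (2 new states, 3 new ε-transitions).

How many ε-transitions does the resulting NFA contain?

Bottom-up over the parse tree:
Each of the 6 symbol leaves contributes 0 ε-transitions.
  001 → 2 ε-transitions
  (001)* → 6 ε-transitions
  (001)*1 → 7 ε-transitions
  ((001)*1)+ → 10 ε-transitions
  ((001)*1)+11 → 12 ε-transitions

12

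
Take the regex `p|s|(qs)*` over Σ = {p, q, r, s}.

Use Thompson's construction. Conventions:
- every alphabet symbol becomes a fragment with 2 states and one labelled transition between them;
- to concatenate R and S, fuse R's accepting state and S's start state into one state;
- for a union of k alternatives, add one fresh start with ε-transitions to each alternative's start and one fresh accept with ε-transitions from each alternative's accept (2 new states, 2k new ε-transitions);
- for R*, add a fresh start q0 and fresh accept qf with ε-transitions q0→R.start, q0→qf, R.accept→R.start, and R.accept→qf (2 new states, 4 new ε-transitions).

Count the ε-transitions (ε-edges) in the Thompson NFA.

10

Per subexpression:
Each of the 4 symbol leaves contributes 0 ε-transitions.
  qs = 0 ε-transitions
  (qs)* = 4 ε-transitions
  p|s|(qs)* = 10 ε-transitions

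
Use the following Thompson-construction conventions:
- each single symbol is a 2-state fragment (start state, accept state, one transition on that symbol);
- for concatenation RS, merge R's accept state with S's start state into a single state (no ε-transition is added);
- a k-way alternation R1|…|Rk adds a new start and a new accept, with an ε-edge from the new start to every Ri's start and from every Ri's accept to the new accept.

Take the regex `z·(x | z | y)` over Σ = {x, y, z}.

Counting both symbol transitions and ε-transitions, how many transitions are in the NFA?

10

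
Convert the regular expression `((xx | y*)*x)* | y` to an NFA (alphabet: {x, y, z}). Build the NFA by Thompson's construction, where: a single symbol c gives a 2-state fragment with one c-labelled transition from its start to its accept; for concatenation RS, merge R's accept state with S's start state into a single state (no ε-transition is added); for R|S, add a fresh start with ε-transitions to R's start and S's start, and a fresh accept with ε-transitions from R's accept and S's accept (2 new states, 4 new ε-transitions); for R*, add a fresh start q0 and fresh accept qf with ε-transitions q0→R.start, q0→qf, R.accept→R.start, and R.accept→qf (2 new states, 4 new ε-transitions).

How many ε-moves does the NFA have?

20

By structural recursion:
Each of the 5 symbol leaves contributes 0 ε-transitions.
  xx → 0 ε-transitions
  y* → 4 ε-transitions
  xx | y* → 8 ε-transitions
  (xx | y*)* → 12 ε-transitions
  (xx | y*)*x → 12 ε-transitions
  ((xx | y*)*x)* → 16 ε-transitions
  ((xx | y*)*x)* | y → 20 ε-transitions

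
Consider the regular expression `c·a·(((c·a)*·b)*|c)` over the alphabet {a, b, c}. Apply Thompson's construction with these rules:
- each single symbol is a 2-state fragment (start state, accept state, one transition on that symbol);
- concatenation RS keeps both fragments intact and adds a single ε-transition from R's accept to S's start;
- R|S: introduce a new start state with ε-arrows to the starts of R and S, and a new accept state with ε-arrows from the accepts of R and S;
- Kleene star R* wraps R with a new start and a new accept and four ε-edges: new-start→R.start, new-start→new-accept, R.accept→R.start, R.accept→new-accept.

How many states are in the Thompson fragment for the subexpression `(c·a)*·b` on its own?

8

Fragment for `(c·a)*·b`:
Each of the 3 symbol leaves contributes a 2-state fragment.
  c·a = 4 states
  (c·a)* = 6 states
  (c·a)*·b = 8 states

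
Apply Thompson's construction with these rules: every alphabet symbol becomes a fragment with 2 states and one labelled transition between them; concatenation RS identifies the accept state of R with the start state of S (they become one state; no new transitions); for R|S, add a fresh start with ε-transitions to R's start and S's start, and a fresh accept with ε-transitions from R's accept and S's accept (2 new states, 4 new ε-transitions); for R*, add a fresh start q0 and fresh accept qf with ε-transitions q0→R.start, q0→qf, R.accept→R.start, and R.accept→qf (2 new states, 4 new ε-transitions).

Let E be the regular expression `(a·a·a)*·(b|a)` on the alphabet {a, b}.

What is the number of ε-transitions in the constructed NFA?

8

Per subexpression:
Each of the 5 symbol leaves contributes 0 ε-transitions.
  a·a·a → 0 ε-transitions
  (a·a·a)* → 4 ε-transitions
  b|a → 4 ε-transitions
  (a·a·a)*·(b|a) → 8 ε-transitions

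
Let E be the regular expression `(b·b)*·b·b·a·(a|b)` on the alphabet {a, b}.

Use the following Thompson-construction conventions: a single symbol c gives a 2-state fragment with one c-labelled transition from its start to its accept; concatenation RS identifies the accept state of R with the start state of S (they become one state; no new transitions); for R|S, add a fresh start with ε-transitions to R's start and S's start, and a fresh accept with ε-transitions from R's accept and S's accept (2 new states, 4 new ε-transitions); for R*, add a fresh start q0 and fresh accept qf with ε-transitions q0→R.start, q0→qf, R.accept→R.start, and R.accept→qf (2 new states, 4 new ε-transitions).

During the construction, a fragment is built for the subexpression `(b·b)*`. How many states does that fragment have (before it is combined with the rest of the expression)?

Fragment for `(b·b)*`:
Each of the 2 symbol leaves contributes a 2-state fragment.
  b·b = 3 states
  (b·b)* = 5 states

5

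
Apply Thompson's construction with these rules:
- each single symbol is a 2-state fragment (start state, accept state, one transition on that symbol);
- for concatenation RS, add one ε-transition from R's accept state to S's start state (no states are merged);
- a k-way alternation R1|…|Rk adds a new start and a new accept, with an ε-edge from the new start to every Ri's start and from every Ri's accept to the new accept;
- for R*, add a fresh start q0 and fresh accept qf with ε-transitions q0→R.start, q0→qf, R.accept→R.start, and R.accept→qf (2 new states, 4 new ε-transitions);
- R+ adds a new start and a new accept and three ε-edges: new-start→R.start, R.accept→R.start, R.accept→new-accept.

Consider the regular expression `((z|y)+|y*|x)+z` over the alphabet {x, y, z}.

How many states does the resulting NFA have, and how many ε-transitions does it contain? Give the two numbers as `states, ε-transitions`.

Per subexpression:
Each of the 5 symbol leaves contributes 2 states and 0 ε-transitions.
  z|y = 6 states, 4 ε-transitions
  (z|y)+ = 8 states, 7 ε-transitions
  y* = 4 states, 4 ε-transitions
  (z|y)+|y*|x = 16 states, 17 ε-transitions
  ((z|y)+|y*|x)+ = 18 states, 20 ε-transitions
  ((z|y)+|y*|x)+z = 20 states, 21 ε-transitions

20, 21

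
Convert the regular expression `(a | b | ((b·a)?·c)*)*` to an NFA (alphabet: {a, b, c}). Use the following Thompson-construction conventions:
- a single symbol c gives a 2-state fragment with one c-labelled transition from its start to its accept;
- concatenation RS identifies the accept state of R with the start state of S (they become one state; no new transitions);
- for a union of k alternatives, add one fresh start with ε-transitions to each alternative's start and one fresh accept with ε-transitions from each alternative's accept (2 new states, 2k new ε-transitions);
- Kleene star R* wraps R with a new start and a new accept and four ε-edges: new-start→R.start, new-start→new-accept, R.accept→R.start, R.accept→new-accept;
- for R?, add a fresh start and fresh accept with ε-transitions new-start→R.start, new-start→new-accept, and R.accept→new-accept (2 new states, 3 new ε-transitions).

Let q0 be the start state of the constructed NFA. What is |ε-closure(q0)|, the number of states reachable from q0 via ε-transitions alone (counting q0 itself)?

11

Compute the ε-closure size of each fragment's start state recursively; a symbol fragment's start has no outgoing ε-edge, so its closure is just itself (size 1).
  b·a → C equals the left operand's closure size = 1 (its accept is not ε-reachable, so the closure stops there)
  (b·a)? → new start has ε-edges to the inner start and to the new accept, so C = 2 + 1 = 3
  (b·a)?·c → the left operand accepts ε, so the closure extends into the next operand (the shared merged state is already counted); C = 3 + (1−1) = 3
  ((b·a)?·c)* → new start has ε-edges to the inner start and to the new accept, so C = 2 + 3 = 5
  a | b | ((b·a)?·c)* → new start ε-reaches every alternative's start; at least one alternative accepts ε, so the union's new accept is reached too: C = 1 + 1 + 1 + 5 + 1 = 9
  (a | b | ((b·a)?·c)*)* → the star's fresh start ε-reaches both the body's start and the fresh accept: C = 2 + 9 = 11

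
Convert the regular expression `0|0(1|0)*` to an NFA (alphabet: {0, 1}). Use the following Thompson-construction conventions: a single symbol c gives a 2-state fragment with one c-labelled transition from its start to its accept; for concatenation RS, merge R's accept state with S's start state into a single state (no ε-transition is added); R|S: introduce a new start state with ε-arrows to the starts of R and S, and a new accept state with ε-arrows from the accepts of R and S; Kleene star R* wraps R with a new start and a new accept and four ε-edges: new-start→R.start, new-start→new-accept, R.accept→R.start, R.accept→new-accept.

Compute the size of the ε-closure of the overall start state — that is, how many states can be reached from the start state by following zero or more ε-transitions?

Work bottom-up. For each fragment F, track |ε-closure(F.start)| and whether F's accept lies in that closure (i.e. whether F accepts ε). A single-symbol fragment has closure size 1 and does not accept ε.
  1|0 — |ε-closure| = 1 + 1 + 1 = 3 (the new accept is not ε-reachable since no branch accepts ε)
  (1|0)* — |ε-closure| = 1 (new start) + 3 (body) + 1 (new accept) = 5
  0(1|0)* — |ε-closure| equals the left operand's closure size = 1 (its accept is not ε-reachable, so the closure stops there)
  0|0(1|0)* — |ε-closure| = 1 + 1 + 1 = 3 (the new accept is not ε-reachable since no branch accepts ε)

3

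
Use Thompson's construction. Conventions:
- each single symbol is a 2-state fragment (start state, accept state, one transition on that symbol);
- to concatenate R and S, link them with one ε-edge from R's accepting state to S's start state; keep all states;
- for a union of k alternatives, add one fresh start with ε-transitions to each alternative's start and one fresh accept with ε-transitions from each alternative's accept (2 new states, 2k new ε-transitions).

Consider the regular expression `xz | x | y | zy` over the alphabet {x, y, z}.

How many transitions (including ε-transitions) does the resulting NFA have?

16

Building bottom-up:
Each of the 6 symbol leaves contributes 1 transition (1 symbol, 0 ε).
  xz → 3 transitions (2 symbol, 1 ε)
  zy → 3 transitions (2 symbol, 1 ε)
  xz | x | y | zy → 16 transitions (6 symbol, 10 ε)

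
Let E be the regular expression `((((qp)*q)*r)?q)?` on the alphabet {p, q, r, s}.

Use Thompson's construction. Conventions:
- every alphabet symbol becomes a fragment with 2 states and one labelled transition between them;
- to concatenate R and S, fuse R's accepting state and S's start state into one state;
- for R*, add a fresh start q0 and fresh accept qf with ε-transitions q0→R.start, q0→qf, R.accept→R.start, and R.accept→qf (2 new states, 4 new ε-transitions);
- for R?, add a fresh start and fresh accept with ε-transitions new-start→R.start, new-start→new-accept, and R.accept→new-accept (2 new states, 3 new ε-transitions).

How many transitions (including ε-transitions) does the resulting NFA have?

19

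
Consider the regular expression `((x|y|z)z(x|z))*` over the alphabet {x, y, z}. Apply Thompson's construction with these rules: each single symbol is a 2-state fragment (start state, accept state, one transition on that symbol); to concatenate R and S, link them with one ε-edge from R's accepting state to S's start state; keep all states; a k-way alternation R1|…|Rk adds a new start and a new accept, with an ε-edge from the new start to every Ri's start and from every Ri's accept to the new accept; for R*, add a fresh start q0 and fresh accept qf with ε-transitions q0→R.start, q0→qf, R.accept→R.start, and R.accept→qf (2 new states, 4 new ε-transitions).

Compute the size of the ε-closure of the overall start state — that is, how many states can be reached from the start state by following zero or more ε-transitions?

6

Compute the ε-closure size of each fragment's start state recursively; a symbol fragment's start has no outgoing ε-edge, so its closure is just itself (size 1).
  x|y|z — new start ε-reaches every alternative's start; none of them accept ε, so the new accept is not reached: |closure| = 1 + 1 + 1 + 1 = 4
  x|z — |closure| = 1 + 1 + 1 = 3 (the new accept is not ε-reachable since no branch accepts ε)
  (x|y|z)z(x|z) — same as the first factor's closure: |closure| = 4
  ((x|y|z)z(x|z))* — |closure| = 1 (new start) + 4 (body) + 1 (new accept) = 6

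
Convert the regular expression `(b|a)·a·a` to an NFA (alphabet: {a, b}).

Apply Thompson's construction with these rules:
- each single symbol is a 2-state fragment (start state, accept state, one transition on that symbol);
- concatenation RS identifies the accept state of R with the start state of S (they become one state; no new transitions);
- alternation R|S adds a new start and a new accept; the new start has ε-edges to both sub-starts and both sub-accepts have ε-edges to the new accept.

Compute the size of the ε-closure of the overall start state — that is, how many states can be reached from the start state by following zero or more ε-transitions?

Let C(F) = |ε-closure(F.start)| within fragment F, and note whether F accepts ε. Symbol fragments have C = 1 and do not accept ε. Then:
  b|a : |ε-closure| = 1 + 1 + 1 = 3 (the new accept is not ε-reachable since no branch accepts ε)
  (b|a)·a·a : same as the first factor's closure: |ε-closure| = 3

3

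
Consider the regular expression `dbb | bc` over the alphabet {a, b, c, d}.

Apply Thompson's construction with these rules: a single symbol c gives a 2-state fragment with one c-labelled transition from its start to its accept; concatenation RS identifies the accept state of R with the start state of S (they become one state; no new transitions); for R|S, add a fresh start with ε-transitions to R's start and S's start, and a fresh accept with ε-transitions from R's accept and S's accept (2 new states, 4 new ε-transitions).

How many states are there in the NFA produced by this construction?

9

By structural recursion:
Each of the 5 symbol leaves contributes a 2-state fragment.
  dbb — 4 states
  bc — 3 states
  dbb | bc — 9 states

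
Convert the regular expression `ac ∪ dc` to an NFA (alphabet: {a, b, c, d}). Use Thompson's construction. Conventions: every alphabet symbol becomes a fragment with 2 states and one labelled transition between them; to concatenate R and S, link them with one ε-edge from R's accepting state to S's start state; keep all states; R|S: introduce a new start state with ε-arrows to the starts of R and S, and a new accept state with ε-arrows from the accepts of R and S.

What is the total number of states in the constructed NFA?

10

Bottom-up over the parse tree:
Each of the 4 symbol leaves contributes a 2-state fragment.
  ac : 4 states
  dc : 4 states
  ac ∪ dc : 10 states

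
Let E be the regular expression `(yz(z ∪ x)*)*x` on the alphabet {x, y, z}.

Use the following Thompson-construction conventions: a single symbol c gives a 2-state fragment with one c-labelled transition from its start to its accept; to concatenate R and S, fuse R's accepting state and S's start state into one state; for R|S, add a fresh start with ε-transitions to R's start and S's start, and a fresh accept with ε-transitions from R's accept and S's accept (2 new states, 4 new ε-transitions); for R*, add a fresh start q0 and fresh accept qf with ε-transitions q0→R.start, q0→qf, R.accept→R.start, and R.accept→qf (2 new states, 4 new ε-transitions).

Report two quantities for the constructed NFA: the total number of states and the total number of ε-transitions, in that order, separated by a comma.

13, 12

Per subexpression:
Each of the 5 symbol leaves contributes 2 states and 0 ε-transitions.
  z ∪ x = 6 states, 4 ε-transitions
  (z ∪ x)* = 8 states, 8 ε-transitions
  yz(z ∪ x)* = 10 states, 8 ε-transitions
  (yz(z ∪ x)*)* = 12 states, 12 ε-transitions
  (yz(z ∪ x)*)*x = 13 states, 12 ε-transitions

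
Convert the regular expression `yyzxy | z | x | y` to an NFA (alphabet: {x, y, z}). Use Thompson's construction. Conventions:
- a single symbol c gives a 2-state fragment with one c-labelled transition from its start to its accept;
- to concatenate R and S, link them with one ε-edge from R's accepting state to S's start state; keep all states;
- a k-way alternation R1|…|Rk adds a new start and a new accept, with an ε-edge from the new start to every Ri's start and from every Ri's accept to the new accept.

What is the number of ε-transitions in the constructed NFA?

12

Bottom-up over the parse tree:
Each of the 8 symbol leaves contributes 0 ε-transitions.
  yyzxy : 4 ε-transitions
  yyzxy | z | x | y : 12 ε-transitions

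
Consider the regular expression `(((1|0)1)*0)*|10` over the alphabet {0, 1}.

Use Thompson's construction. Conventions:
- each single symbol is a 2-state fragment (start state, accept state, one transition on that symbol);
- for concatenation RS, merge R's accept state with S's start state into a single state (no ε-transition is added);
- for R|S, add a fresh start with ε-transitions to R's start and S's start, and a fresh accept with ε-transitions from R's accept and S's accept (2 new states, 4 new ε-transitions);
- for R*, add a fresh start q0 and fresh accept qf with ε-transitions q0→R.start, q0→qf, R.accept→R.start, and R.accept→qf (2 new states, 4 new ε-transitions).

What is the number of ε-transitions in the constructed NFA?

16

Bottom-up over the parse tree:
Each of the 6 symbol leaves contributes 0 ε-transitions.
  1|0 — 4 ε-transitions
  (1|0)1 — 4 ε-transitions
  ((1|0)1)* — 8 ε-transitions
  ((1|0)1)*0 — 8 ε-transitions
  (((1|0)1)*0)* — 12 ε-transitions
  10 — 0 ε-transitions
  (((1|0)1)*0)*|10 — 16 ε-transitions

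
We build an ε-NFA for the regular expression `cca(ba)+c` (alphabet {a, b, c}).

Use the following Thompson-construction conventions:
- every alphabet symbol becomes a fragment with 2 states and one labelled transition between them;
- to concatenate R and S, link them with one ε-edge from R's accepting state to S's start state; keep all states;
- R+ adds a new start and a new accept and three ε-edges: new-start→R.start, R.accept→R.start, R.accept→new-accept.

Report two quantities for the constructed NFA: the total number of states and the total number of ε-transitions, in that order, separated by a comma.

Building bottom-up:
Each of the 6 symbol leaves contributes 2 states and 0 ε-transitions.
  ba : 4 states, 1 ε-transition
  (ba)+ : 6 states, 4 ε-transitions
  cca(ba)+c : 14 states, 8 ε-transitions

14, 8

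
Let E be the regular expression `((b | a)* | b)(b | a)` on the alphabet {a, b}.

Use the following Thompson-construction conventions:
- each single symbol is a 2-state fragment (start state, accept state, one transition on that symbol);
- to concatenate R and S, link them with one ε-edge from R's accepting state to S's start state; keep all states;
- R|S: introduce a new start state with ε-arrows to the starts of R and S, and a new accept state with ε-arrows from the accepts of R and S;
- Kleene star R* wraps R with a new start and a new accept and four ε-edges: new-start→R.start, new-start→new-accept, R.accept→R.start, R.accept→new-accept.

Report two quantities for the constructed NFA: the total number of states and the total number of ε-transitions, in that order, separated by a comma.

18, 17

Per subexpression:
Each of the 5 symbol leaves contributes 2 states and 0 ε-transitions.
  b | a → 6 states, 4 ε-transitions
  (b | a)* → 8 states, 8 ε-transitions
  (b | a)* | b → 12 states, 12 ε-transitions
  b | a → 6 states, 4 ε-transitions
  ((b | a)* | b)(b | a) → 18 states, 17 ε-transitions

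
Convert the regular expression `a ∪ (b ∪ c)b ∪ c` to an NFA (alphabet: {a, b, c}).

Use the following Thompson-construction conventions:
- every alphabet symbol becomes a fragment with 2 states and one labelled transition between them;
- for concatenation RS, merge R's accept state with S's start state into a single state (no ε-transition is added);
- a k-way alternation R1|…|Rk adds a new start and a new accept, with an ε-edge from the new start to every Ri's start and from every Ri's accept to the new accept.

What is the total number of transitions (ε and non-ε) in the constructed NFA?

15

Building bottom-up:
Each of the 5 symbol leaves contributes 1 transition (1 symbol, 0 ε).
  b ∪ c : 6 transitions (2 symbol, 4 ε)
  (b ∪ c)b : 7 transitions (3 symbol, 4 ε)
  a ∪ (b ∪ c)b ∪ c : 15 transitions (5 symbol, 10 ε)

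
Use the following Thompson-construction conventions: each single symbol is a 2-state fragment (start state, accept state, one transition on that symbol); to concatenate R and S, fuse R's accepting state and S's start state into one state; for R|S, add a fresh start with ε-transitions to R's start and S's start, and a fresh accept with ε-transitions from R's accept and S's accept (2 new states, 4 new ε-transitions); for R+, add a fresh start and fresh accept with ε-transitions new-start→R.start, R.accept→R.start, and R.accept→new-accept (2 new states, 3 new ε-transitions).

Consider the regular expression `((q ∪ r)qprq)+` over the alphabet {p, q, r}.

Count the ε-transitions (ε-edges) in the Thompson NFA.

Bottom-up over the parse tree:
Each of the 6 symbol leaves contributes 0 ε-transitions.
  q ∪ r — 4 ε-transitions
  (q ∪ r)qprq — 4 ε-transitions
  ((q ∪ r)qprq)+ — 7 ε-transitions

7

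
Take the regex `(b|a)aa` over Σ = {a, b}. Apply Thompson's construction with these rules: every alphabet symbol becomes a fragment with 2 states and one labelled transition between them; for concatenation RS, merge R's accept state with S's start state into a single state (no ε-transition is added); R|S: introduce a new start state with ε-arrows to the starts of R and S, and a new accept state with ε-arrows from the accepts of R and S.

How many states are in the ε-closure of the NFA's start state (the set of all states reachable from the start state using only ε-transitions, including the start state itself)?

Compute the ε-closure size of each fragment's start state recursively; a symbol fragment's start has no outgoing ε-edge, so its closure is just itself (size 1).
  b|a — |ε-closure| = 1 + 1 + 1 = 3 (the new accept is not ε-reachable since no branch accepts ε)
  (b|a)aa — |ε-closure| equals the left operand's closure size = 3 (its accept is not ε-reachable, so the closure stops there)

3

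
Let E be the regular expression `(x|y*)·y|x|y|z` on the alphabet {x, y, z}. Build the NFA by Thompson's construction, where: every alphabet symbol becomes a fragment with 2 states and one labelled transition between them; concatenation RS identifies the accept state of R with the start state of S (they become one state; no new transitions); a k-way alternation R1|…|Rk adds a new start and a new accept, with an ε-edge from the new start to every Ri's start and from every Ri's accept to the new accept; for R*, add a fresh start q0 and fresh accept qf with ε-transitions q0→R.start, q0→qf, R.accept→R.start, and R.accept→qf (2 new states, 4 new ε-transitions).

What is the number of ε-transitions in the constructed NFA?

16

Recursing over subexpressions:
Each of the 6 symbol leaves contributes 0 ε-transitions.
  y* — 4 ε-transitions
  x|y* — 8 ε-transitions
  (x|y*)·y — 8 ε-transitions
  (x|y*)·y|x|y|z — 16 ε-transitions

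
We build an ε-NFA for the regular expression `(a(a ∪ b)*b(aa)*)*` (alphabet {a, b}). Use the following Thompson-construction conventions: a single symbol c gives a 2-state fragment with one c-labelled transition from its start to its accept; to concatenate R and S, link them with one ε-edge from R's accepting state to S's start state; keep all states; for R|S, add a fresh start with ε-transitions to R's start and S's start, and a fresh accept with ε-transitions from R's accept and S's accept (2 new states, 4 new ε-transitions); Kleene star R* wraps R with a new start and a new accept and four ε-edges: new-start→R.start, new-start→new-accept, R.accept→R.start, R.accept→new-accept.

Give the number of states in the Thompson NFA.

20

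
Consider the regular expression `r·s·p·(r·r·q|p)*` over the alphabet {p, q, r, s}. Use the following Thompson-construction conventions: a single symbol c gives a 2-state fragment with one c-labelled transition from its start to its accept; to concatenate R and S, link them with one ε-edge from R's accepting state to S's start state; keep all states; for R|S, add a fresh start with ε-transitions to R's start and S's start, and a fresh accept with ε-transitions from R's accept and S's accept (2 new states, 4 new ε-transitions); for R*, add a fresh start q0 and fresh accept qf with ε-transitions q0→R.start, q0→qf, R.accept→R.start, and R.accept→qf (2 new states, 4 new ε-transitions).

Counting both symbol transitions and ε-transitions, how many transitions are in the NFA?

Per subexpression:
Each of the 7 symbol leaves contributes 1 transition (1 symbol, 0 ε).
  r·r·q → 5 transitions (3 symbol, 2 ε)
  r·r·q|p → 10 transitions (4 symbol, 6 ε)
  (r·r·q|p)* → 14 transitions (4 symbol, 10 ε)
  r·s·p·(r·r·q|p)* → 20 transitions (7 symbol, 13 ε)

20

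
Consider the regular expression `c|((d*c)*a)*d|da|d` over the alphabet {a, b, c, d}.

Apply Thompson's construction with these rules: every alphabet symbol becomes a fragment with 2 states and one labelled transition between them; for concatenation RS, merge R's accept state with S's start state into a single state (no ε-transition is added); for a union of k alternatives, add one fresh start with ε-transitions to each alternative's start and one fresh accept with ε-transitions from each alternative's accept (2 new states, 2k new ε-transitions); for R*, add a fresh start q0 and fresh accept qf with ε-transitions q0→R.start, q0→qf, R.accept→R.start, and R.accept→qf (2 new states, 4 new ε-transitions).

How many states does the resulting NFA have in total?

20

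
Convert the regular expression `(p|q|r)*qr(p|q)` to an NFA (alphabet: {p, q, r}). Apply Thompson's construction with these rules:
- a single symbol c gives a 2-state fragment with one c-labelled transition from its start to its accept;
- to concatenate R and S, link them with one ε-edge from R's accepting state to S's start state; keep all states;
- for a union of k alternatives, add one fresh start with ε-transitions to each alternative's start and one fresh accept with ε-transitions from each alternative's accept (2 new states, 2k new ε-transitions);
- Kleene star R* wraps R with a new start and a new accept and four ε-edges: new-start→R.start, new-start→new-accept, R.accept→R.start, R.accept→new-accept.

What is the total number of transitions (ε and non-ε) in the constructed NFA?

24

Per subexpression:
Each of the 7 symbol leaves contributes 1 transition (1 symbol, 0 ε).
  p|q|r : 9 transitions (3 symbol, 6 ε)
  (p|q|r)* : 13 transitions (3 symbol, 10 ε)
  p|q : 6 transitions (2 symbol, 4 ε)
  (p|q|r)*qr(p|q) : 24 transitions (7 symbol, 17 ε)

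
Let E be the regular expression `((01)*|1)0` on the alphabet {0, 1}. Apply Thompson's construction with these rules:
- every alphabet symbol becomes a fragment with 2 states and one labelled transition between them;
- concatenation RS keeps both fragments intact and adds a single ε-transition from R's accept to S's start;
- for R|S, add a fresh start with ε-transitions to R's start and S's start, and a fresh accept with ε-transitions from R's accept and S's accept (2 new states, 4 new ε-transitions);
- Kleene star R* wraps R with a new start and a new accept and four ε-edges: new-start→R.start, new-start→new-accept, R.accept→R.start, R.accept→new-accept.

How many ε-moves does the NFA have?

10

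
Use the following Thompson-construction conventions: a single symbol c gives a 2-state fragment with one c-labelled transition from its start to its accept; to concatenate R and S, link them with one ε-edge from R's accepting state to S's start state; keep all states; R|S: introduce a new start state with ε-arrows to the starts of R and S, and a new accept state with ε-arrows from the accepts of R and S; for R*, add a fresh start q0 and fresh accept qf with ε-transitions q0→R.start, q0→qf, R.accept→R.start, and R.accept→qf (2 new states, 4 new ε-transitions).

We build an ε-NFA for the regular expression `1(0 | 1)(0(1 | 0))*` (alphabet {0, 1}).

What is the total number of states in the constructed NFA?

18

Recursing over subexpressions:
Each of the 6 symbol leaves contributes a 2-state fragment.
  0 | 1 = 6 states
  1 | 0 = 6 states
  0(1 | 0) = 8 states
  (0(1 | 0))* = 10 states
  1(0 | 1)(0(1 | 0))* = 18 states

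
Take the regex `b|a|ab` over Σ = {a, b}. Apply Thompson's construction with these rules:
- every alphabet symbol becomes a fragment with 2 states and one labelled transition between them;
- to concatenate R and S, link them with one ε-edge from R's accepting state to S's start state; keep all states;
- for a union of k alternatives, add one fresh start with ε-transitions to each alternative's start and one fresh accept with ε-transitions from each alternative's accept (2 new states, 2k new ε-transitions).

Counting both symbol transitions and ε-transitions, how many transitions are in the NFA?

11

Recursing over subexpressions:
Each of the 4 symbol leaves contributes 1 transition (1 symbol, 0 ε).
  ab : 3 transitions (2 symbol, 1 ε)
  b|a|ab : 11 transitions (4 symbol, 7 ε)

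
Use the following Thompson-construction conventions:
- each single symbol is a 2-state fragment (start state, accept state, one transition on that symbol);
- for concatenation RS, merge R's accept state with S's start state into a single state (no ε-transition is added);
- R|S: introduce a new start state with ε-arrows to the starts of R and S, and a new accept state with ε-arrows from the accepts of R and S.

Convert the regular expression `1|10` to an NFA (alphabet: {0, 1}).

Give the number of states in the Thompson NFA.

7

Recursing over subexpressions:
Each of the 3 symbol leaves contributes a 2-state fragment.
  10 — 3 states
  1|10 — 7 states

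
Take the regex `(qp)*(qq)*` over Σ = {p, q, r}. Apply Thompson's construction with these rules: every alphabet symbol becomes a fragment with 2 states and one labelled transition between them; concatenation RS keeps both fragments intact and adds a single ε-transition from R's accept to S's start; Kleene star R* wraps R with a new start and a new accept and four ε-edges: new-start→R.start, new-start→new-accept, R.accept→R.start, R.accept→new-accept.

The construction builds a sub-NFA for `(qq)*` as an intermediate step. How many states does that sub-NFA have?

Fragment for `(qq)*`:
Each of the 2 symbol leaves contributes a 2-state fragment.
  qq — 4 states
  (qq)* — 6 states

6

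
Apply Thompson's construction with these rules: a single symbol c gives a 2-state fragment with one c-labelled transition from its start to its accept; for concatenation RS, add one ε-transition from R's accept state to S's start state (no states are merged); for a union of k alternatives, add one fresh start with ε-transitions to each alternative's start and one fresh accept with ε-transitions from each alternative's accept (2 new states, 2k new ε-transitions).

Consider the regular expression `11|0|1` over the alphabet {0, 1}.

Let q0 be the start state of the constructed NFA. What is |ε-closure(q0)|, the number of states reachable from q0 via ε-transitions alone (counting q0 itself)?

4

Compute the ε-closure size of each fragment's start state recursively; a symbol fragment's start has no outgoing ε-edge, so its closure is just itself (size 1).
  11 → C equals the left operand's closure size = 1 (its accept is not ε-reachable, so the closure stops there)
  11|0|1 → new start ε-reaches every alternative's start; none of them accept ε, so the new accept is not reached: C = 1 + 1 + 1 + 1 = 4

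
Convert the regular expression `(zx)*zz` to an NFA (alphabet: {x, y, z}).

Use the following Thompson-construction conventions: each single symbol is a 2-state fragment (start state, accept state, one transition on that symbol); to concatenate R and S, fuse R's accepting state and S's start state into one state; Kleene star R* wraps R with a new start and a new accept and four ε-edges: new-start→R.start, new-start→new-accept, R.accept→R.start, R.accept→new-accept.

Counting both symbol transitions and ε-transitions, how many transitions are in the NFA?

By structural recursion:
Each of the 4 symbol leaves contributes 1 transition (1 symbol, 0 ε).
  zx — 2 transitions (2 symbol, 0 ε)
  (zx)* — 6 transitions (2 symbol, 4 ε)
  (zx)*zz — 8 transitions (4 symbol, 4 ε)

8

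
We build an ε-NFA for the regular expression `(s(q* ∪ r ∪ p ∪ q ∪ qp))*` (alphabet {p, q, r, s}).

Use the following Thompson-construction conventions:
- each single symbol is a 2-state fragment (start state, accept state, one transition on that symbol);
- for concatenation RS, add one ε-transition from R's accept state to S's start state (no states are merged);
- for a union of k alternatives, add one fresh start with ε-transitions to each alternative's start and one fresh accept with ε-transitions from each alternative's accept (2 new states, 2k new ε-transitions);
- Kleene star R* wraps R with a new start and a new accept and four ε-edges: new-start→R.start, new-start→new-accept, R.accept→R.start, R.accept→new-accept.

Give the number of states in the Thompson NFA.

By structural recursion:
Each of the 7 symbol leaves contributes a 2-state fragment.
  q* — 4 states
  qp — 4 states
  q* ∪ r ∪ p ∪ q ∪ qp — 16 states
  s(q* ∪ r ∪ p ∪ q ∪ qp) — 18 states
  (s(q* ∪ r ∪ p ∪ q ∪ qp))* — 20 states

20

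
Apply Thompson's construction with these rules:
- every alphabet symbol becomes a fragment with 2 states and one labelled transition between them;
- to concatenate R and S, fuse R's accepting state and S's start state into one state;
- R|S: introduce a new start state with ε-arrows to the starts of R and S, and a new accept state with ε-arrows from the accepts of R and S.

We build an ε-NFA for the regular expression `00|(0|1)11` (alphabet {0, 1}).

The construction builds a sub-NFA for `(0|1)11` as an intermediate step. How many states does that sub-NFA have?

Fragment for `(0|1)11`:
Each of the 4 symbol leaves contributes a 2-state fragment.
  0|1 → 6 states
  (0|1)11 → 8 states

8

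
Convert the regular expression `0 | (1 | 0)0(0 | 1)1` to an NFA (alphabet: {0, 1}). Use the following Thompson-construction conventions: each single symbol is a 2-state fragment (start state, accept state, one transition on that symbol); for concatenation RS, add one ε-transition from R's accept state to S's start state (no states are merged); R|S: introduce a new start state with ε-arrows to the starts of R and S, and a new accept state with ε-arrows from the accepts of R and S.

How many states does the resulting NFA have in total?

20

Recursing over subexpressions:
Each of the 7 symbol leaves contributes a 2-state fragment.
  1 | 0 → 6 states
  0 | 1 → 6 states
  (1 | 0)0(0 | 1)1 → 16 states
  0 | (1 | 0)0(0 | 1)1 → 20 states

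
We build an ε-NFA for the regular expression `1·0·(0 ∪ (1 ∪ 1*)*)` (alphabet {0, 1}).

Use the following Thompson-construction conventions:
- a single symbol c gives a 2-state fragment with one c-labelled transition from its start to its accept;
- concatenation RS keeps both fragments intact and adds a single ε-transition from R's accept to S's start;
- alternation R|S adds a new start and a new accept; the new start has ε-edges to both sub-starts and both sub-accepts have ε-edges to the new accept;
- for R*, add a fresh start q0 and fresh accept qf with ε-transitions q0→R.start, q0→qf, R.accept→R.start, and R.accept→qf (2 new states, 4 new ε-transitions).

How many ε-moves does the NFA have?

18

Per subexpression:
Each of the 5 symbol leaves contributes 0 ε-transitions.
  1* — 4 ε-transitions
  1 ∪ 1* — 8 ε-transitions
  (1 ∪ 1*)* — 12 ε-transitions
  0 ∪ (1 ∪ 1*)* — 16 ε-transitions
  1·0·(0 ∪ (1 ∪ 1*)*) — 18 ε-transitions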